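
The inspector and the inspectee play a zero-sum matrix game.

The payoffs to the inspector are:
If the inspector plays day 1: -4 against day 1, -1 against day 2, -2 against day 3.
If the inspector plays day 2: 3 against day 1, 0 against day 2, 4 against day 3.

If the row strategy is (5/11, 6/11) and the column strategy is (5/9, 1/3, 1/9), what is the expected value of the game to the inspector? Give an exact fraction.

Against (5/9, 1/3, 1/9), each row's expected payoff is day 1: -25/9; day 2: 19/9.
Taking the (5/11, 6/11)-weighted average: (5/11)·(-25/9) + (6/11)·(19/9) = -1/9.

-1/9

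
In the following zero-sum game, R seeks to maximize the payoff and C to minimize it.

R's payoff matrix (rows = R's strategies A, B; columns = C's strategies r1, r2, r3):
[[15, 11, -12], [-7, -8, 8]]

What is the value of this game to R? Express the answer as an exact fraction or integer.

-8/39

Column r1 is strictly dominated by r2 for C (it gives R more in every row).
The remaining 2×2 game on (A, B) × (r2, r3) has no saddle point. Let R play A with probability p; indifference gives 11p − 8(1−p) = −12p + 8(1−p), so p = 16/39.
Similarly C's optimal q on r2 is 20/39, and the value is 11·(20/39) + (-12)·(19/39) = -8/39.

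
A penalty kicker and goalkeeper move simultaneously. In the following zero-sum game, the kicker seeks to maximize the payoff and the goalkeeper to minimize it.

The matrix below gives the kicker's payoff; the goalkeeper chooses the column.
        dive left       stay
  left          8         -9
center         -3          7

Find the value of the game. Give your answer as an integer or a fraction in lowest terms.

Row minima are -9 and -3, so the kicker's maximin is -3; column maxima are 8 and 7, so the goalkeeper's minimax is 7. These differ, so the equilibrium is in mixed strategies.
Let the kicker play left with probability p. The goalkeeper is indifferent when 8p − 3(1−p) = −9p + 7(1−p), giving p = 10/27.
Let the goalkeeper play dive left with probability q. The kicker is indifferent when 8q − 9(1−q) = −3q + 7(1−q), giving q = 16/27.
The value is 8·(16/27) + (-9)·(11/27) = 29/27.

29/27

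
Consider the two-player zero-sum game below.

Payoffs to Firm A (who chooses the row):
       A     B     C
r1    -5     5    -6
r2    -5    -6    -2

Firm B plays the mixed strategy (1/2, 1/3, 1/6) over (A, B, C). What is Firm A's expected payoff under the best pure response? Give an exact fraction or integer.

-11/6

r1: (-5)·(1/2) + (5)·(1/3) + (-6)·(1/6) = -11/6.
r2: (-5)·(1/2) + (-6)·(1/3) + (-2)·(1/6) = -29/6.
The best pure response is r1 with expected payoff -11/6.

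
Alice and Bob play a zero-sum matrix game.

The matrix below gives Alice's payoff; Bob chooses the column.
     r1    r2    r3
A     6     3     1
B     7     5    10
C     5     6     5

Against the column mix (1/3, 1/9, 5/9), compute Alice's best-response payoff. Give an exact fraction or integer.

76/9

A: (6)·(1/3) + (3)·(1/9) + (1)·(5/9) = 26/9.
B: (7)·(1/3) + (5)·(1/9) + (10)·(5/9) = 76/9.
C: (5)·(1/3) + (6)·(1/9) + (5)·(5/9) = 46/9.
The best pure response is B with expected payoff 76/9.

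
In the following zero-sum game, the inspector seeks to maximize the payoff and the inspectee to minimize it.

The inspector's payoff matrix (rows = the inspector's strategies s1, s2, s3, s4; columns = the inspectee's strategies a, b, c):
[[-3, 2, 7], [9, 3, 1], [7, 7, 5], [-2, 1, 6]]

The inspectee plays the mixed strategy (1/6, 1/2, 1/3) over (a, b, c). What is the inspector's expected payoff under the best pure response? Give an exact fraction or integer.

s1: (-3)·(1/6) + (2)·(1/2) + (7)·(1/3) = 17/6.
s2: (9)·(1/6) + (3)·(1/2) + (1)·(1/3) = 10/3.
s3: (7)·(1/6) + (7)·(1/2) + (5)·(1/3) = 19/3.
s4: (-2)·(1/6) + (1)·(1/2) + (6)·(1/3) = 13/6.
The best pure response is s3 with expected payoff 19/3.

19/3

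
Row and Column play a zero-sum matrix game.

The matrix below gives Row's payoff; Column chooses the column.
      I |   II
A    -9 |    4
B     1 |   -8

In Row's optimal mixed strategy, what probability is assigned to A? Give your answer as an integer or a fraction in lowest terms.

9/22

Row minima are -9 and -8, so Row's maximin is -8; column maxima are 1 and 4, so Column's minimax is 1. These differ, so the equilibrium is in mixed strategies.
Let Row play A with probability p. Column is indifferent when −9p + (1−p) = 4p − 8(1−p), giving p = 9/22.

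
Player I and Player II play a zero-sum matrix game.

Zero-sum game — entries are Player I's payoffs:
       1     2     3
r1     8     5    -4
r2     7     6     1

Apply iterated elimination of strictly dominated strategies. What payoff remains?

1

Column 2 is strictly dominated by 3 for Player II (-4<5, 1<6); eliminate 2.
Column 1 is strictly dominated by 3 for Player II (-4<8, 1<7); eliminate 1.
Row r1 is strictly dominated by row r2 (1>-4); eliminate r1.
Only (r2, 3) remains, with payoff 1.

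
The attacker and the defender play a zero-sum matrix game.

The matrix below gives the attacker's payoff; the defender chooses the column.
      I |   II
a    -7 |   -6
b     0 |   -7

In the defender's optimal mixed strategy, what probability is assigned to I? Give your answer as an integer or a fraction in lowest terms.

Row minima are -7 and -7, so the attacker's maximin is -7; column maxima are 0 and -6, so the defender's minimax is -6. These differ, so the equilibrium is in mixed strategies.
Let the defender play I with probability q. The attacker is indifferent when −7q − 6(1−q) = −7(1−q), giving q = 1/8.

1/8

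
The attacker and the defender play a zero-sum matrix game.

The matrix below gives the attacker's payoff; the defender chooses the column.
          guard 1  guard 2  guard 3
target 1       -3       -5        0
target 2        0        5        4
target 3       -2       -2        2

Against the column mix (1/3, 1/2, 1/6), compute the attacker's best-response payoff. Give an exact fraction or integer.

target 1: (-3)·(1/3) + (-5)·(1/2) + (0)·(1/6) = -7/2.
target 2: (0)·(1/3) + (5)·(1/2) + (4)·(1/6) = 19/6.
target 3: (-2)·(1/3) + (-2)·(1/2) + (2)·(1/6) = -4/3.
The best pure response is target 2 with expected payoff 19/6.

19/6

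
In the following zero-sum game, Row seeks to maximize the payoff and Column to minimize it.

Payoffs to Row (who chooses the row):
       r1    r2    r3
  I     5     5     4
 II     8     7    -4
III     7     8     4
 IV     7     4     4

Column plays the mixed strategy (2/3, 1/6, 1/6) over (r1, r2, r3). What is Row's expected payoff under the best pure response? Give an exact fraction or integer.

I: (5)·(2/3) + (5)·(1/6) + (4)·(1/6) = 29/6.
II: (8)·(2/3) + (7)·(1/6) + (-4)·(1/6) = 35/6.
III: (7)·(2/3) + (8)·(1/6) + (4)·(1/6) = 20/3.
IV: (7)·(2/3) + (4)·(1/6) + (4)·(1/6) = 6.
The best pure response is III with expected payoff 20/3.

20/3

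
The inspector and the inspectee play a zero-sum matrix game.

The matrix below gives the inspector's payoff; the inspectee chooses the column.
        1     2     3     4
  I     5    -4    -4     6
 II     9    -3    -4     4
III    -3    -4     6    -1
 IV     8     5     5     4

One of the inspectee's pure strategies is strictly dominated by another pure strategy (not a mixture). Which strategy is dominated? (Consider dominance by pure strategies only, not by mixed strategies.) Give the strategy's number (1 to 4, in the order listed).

1

The inspectee prefers columns that give the inspector less. Compare 1 with 2: -4 < 5, -3 < 9, -4 < -3, 5 < 8.
So 2 strictly dominates 1 for the inspectee; 1 is strictly dominated.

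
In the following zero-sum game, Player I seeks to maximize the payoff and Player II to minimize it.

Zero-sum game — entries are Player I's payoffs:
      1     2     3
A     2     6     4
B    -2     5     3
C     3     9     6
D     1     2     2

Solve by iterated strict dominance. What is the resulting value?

Column 3 is strictly dominated by 1 for Player II (2<4, -2<3, 3<6, 1<2); eliminate 3.
Row D is strictly dominated by row A (2>1, 6>2); eliminate D.
Column 2 is strictly dominated by 1 for Player II (2<6, -2<5, 3<9); eliminate 2.
Row A is strictly dominated by row C (3>2); eliminate A.
Row B is strictly dominated by row C (3>-2); eliminate B.
Only (C, 1) remains, with payoff 3.

3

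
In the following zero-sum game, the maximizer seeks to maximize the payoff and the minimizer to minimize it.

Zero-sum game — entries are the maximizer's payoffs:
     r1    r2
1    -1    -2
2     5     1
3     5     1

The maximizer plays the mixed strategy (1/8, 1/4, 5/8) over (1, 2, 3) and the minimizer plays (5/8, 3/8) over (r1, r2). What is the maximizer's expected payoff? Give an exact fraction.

Against (5/8, 3/8), each row's expected payoff is 1: -11/8; 2: 7/2; 3: 7/2.
Taking the (1/8, 1/4, 5/8)-weighted average: (1/8)·(-11/8) + (1/4)·(7/2) + (5/8)·(7/2) = 185/64.

185/64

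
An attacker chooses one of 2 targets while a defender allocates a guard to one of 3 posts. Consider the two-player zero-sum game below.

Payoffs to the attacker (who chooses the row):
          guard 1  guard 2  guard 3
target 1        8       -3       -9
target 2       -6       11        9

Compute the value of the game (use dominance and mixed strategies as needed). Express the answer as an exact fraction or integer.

9/16

Column guard 2 is strictly dominated by guard 3 for the defender (it gives the attacker more in every row).
The remaining 2×2 game on (target 1, target 2) × (guard 1, guard 3) has no saddle point. Let the attacker play target 1 with probability p; indifference gives 8p − 6(1−p) = −9p + 9(1−p), so p = 15/32.
Similarly the defender's optimal q on guard 1 is 9/16, and the value is 8·(9/16) + (-9)·(7/16) = 9/16.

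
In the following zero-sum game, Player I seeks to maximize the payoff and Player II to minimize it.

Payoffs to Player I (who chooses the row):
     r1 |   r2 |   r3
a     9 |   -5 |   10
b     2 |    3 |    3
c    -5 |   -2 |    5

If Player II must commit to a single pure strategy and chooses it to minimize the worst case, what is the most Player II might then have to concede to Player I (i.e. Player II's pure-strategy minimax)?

3

The worst case (largest entry) in each column is r1: 9, r2: 3, r3: 10.
The best (smallest) of these is 3.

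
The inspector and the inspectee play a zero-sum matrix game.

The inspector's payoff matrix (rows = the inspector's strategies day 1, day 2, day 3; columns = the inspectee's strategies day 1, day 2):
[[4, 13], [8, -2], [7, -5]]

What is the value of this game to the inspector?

Row day 3 is strictly dominated by row day 2, so the inspector never plays it.
The remaining 2×2 game on (day 1, day 2) × (day 1, day 2) has no saddle point. Let the inspector play day 1 with probability p; indifference gives 4p + 8(1−p) = 13p − 2(1−p), so p = 10/19.
Similarly the inspectee's optimal q on day 1 is 15/19, and the value is 4·(15/19) + (13)·(4/19) = 112/19.

112/19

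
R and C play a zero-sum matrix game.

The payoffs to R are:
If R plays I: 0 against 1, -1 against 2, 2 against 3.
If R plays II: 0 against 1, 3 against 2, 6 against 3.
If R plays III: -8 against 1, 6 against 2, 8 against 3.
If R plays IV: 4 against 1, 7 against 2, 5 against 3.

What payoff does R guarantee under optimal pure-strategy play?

4

Row minima: -1, 0, -8, 4 → R's maximin is 4.
Column maxima: 4, 7, 8 → C's minimax is 4.
They coincide at (IV, 1), so the value is 4.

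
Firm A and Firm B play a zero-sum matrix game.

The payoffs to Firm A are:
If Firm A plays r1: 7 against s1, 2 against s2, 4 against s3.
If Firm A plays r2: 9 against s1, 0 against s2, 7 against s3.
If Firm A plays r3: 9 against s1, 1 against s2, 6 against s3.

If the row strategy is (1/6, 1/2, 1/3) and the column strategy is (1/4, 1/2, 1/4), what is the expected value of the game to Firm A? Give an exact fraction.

Against (1/4, 1/2, 1/4), each row's expected payoff is r1: 15/4; r2: 4; r3: 17/4.
Taking the (1/6, 1/2, 1/3)-weighted average: (1/6)·(15/4) + (1/2)·(4) + (1/3)·(17/4) = 97/24.

97/24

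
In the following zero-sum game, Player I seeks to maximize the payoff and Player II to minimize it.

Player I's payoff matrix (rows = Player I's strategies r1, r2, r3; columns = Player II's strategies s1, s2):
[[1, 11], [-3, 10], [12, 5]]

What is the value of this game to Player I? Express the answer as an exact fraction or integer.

127/17

Row r2 is strictly dominated by row r1, so Player I never plays it.
The remaining 2×2 game on (r1, r3) × (s1, s2) has no saddle point. Let Player I play r1 with probability p; indifference gives p + 12(1−p) = 11p + 5(1−p), so p = 7/17.
Similarly Player II's optimal q on s1 is 6/17, and the value is 1·(6/17) + (11)·(11/17) = 127/17.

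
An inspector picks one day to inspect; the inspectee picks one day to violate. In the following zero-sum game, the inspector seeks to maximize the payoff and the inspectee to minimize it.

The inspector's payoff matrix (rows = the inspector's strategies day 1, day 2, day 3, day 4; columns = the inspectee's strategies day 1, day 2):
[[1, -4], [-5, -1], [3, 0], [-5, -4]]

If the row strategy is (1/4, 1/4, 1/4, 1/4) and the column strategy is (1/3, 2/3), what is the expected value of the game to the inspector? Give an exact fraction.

Against (1/3, 2/3), each row's expected payoff is day 1: -7/3; day 2: -7/3; day 3: 1; day 4: -13/3.
Taking the (1/4, 1/4, 1/4, 1/4)-weighted average: (1/4)·(-7/3) + (1/4)·(-7/3) + (1/4)·(1) + (1/4)·(-13/3) = -2.

-2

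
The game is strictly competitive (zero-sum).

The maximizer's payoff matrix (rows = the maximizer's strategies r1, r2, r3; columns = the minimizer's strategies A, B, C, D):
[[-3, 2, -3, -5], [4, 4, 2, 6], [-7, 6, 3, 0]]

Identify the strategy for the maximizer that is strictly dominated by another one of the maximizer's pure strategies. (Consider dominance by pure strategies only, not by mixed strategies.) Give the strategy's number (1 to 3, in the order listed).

1

Compare r1 with r2: 4 > -3, 4 > 2, 2 > -3, 6 > -5.
So r2 strictly dominates r1 for the maximizer; r1 is strictly dominated.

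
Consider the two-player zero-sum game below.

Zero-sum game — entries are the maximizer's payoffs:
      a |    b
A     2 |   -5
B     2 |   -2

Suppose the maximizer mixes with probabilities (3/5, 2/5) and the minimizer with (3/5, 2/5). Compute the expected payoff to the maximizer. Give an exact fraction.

Against (3/5, 2/5), each row's expected payoff is A: -4/5; B: 2/5.
Taking the (3/5, 2/5)-weighted average: (3/5)·(-4/5) + (2/5)·(2/5) = -8/25.

-8/25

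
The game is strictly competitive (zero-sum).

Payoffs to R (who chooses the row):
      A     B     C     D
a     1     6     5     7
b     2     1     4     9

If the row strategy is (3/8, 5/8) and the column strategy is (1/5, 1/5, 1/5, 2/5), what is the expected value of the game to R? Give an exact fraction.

Against (1/5, 1/5, 1/5, 2/5), each row's expected payoff is a: 26/5; b: 5.
Taking the (3/8, 5/8)-weighted average: (3/8)·(26/5) + (5/8)·(5) = 203/40.

203/40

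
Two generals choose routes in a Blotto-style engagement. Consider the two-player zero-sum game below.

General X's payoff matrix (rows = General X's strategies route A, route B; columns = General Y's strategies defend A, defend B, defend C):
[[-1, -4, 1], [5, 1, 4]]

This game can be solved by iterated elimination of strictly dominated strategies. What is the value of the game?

1

Column defend C is strictly dominated by defend B for General Y (-4<1, 1<4); eliminate defend C.
Row route A is strictly dominated by row route B (5>-1, 1>-4); eliminate route A.
Column defend A is strictly dominated by defend B for General Y (1<5); eliminate defend A.
Only (route B, defend B) remains, with payoff 1.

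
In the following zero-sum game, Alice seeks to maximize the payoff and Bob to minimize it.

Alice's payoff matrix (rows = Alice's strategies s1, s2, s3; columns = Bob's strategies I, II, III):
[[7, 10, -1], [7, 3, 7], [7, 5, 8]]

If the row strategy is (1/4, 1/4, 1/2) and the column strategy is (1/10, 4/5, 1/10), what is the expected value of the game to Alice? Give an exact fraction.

117/20

Against (1/10, 4/5, 1/10), each row's expected payoff is s1: 43/5; s2: 19/5; s3: 11/2.
Taking the (1/4, 1/4, 1/2)-weighted average: (1/4)·(43/5) + (1/4)·(19/5) + (1/2)·(11/2) = 117/20.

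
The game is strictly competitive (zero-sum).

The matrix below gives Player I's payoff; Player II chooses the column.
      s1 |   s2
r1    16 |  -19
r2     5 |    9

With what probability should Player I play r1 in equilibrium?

Row minima are -19 and 5, so Player I's maximin is 5; column maxima are 16 and 9, so Player II's minimax is 9. These differ, so the equilibrium is in mixed strategies.
Let Player I play r1 with probability p. Player II is indifferent when 16p + 5(1−p) = −19p + 9(1−p), giving p = 4/39.

4/39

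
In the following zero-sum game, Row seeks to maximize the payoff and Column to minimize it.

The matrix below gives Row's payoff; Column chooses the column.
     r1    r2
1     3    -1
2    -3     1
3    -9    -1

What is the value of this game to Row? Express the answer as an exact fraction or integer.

0

Row 3 is strictly dominated by row 2, so Row never plays it.
The remaining 2×2 game on (1, 2) × (r1, r2) has no saddle point. Let Row play 1 with probability p; indifference gives 3p − 3(1−p) = −p + (1−p), so p = 1/2.
Similarly Column's optimal q on r1 is 1/4, and the value is 3·(1/4) + (-1)·(3/4) = 0.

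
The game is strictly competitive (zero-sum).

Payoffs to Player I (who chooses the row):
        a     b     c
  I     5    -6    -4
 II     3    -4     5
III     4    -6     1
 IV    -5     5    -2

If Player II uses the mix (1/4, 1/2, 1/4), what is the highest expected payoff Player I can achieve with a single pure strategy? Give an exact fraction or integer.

3/4

I: (5)·(1/4) + (-6)·(1/2) + (-4)·(1/4) = -11/4.
II: (3)·(1/4) + (-4)·(1/2) + (5)·(1/4) = 0.
III: (4)·(1/4) + (-6)·(1/2) + (1)·(1/4) = -7/4.
IV: (-5)·(1/4) + (5)·(1/2) + (-2)·(1/4) = 3/4.
The best pure response is IV with expected payoff 3/4.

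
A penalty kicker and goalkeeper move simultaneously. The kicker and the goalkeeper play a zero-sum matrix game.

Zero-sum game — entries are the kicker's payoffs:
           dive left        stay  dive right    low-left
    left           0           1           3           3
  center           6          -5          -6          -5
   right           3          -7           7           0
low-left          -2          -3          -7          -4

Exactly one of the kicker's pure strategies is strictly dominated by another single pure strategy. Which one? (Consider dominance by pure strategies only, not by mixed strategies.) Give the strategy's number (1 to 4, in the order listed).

Compare low-left with left: 0 > -2, 1 > -3, 3 > -7, 3 > -4.
So left strictly dominates low-left for the kicker; low-left is strictly dominated.

4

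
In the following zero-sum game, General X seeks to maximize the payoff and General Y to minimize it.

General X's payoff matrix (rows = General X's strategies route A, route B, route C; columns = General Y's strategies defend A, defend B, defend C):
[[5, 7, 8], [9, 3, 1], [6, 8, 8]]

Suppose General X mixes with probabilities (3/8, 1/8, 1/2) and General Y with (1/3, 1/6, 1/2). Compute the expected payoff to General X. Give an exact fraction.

Against (1/3, 1/6, 1/2), each row's expected payoff is route A: 41/6; route B: 4; route C: 22/3.
Taking the (3/8, 1/8, 1/2)-weighted average: (3/8)·(41/6) + (1/8)·(4) + (1/2)·(22/3) = 323/48.

323/48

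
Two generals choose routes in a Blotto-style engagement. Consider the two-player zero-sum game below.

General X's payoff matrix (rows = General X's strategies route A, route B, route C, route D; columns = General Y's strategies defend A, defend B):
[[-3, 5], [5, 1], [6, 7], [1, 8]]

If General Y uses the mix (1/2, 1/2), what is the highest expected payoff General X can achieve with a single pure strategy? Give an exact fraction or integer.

13/2

route A: (-3)·(1/2) + (5)·(1/2) = 1.
route B: (5)·(1/2) + (1)·(1/2) = 3.
route C: (6)·(1/2) + (7)·(1/2) = 13/2.
route D: (1)·(1/2) + (8)·(1/2) = 9/2.
The best pure response is route C with expected payoff 13/2.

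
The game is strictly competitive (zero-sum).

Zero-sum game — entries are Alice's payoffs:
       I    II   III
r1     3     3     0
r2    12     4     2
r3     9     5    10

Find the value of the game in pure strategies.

5

Row minima: 0, 2, 5 → Alice's maximin is 5.
Column maxima: 12, 5, 10 → Bob's minimax is 5.
They coincide at (r3, II), so the value is 5.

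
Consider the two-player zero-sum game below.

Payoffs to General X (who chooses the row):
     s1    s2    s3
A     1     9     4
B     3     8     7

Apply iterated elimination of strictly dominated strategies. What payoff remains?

3

Column s2 is strictly dominated by s1 for General Y (1<9, 3<8); eliminate s2.
Column s3 is strictly dominated by s1 for General Y (1<4, 3<7); eliminate s3.
Row A is strictly dominated by row B (3>1); eliminate A.
Only (B, s1) remains, with payoff 3.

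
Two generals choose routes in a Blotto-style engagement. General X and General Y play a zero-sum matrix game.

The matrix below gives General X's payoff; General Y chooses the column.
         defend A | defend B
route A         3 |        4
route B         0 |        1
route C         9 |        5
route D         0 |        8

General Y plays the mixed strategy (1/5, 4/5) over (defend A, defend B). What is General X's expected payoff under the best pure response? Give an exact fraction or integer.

32/5

route A: (3)·(1/5) + (4)·(4/5) = 19/5.
route B: (0)·(1/5) + (1)·(4/5) = 4/5.
route C: (9)·(1/5) + (5)·(4/5) = 29/5.
route D: (0)·(1/5) + (8)·(4/5) = 32/5.
The best pure response is route D with expected payoff 32/5.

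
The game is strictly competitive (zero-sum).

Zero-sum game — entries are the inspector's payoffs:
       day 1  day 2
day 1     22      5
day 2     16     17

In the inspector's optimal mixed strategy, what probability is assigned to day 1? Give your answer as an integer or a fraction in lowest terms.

1/18

Row minima are 5 and 16, so the inspector's maximin is 16; column maxima are 22 and 17, so the inspectee's minimax is 17. These differ, so the equilibrium is in mixed strategies.
Let the inspector play day 1 with probability p. The inspectee is indifferent when 22p + 16(1−p) = 5p + 17(1−p), giving p = 1/18.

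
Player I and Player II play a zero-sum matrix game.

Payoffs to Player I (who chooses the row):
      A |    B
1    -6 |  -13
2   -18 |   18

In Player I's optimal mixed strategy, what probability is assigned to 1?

Row minima are -13 and -18, so Player I's maximin is -13; column maxima are -6 and 18, so Player II's minimax is -6. These differ, so the equilibrium is in mixed strategies.
Let Player I play 1 with probability p. Player II is indifferent when −6p − 18(1−p) = −13p + 18(1−p), giving p = 36/43.

36/43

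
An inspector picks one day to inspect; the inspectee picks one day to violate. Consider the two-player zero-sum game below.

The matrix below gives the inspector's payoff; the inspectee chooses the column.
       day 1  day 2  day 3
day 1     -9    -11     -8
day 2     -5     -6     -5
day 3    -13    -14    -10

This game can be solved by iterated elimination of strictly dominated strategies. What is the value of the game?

-6

Column day 3 is strictly dominated by day 2 for the inspectee (-11<-8, -6<-5, -14<-10); eliminate day 3.
Row day 3 is strictly dominated by row day 1 (-9>-13, -11>-14); eliminate day 3.
Row day 1 is strictly dominated by row day 2 (-5>-9, -6>-11); eliminate day 1.
Column day 1 is strictly dominated by day 2 for the inspectee (-6<-5); eliminate day 1.
Only (day 2, day 2) remains, with payoff -6.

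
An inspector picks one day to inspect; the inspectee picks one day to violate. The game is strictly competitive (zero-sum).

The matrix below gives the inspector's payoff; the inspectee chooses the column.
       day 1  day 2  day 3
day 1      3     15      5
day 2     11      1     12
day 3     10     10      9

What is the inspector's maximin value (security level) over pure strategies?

9

The worst-case payoff for each row is day 1: 3, day 2: 1, day 3: 9.
The best of these is 9.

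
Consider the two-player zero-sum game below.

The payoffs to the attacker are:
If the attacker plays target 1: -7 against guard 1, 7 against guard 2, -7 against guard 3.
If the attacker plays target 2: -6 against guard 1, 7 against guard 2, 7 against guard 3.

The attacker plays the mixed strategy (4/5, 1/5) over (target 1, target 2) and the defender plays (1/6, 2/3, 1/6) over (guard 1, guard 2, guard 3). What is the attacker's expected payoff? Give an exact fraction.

Against (1/6, 2/3, 1/6), each row's expected payoff is target 1: 7/3; target 2: 29/6.
Taking the (4/5, 1/5)-weighted average: (4/5)·(7/3) + (1/5)·(29/6) = 17/6.

17/6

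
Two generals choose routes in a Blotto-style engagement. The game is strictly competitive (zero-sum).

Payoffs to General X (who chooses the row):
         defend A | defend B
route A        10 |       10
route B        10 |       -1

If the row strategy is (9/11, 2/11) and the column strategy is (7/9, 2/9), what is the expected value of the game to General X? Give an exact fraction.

86/9

Against (7/9, 2/9), each row's expected payoff is route A: 10; route B: 68/9.
Taking the (9/11, 2/11)-weighted average: (9/11)·(10) + (2/11)·(68/9) = 86/9.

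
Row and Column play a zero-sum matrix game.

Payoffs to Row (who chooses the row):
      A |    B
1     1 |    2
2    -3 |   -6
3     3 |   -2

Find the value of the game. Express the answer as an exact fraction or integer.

Row 2 is strictly dominated by row 3, so Row never plays it.
The remaining 2×2 game on (1, 3) × (A, B) has no saddle point. Let Row play 1 with probability p; indifference gives p + 3(1−p) = 2p − 2(1−p), so p = 5/6.
Similarly Column's optimal q on A is 2/3, and the value is 1·(2/3) + (2)·(1/3) = 4/3.

4/3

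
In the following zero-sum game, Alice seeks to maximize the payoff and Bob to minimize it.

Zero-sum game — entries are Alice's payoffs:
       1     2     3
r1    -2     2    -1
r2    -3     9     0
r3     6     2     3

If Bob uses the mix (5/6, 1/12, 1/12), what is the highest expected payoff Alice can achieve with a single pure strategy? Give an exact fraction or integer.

r1: (-2)·(5/6) + (2)·(1/12) + (-1)·(1/12) = -19/12.
r2: (-3)·(5/6) + (9)·(1/12) + (0)·(1/12) = -7/4.
r3: (6)·(5/6) + (2)·(1/12) + (3)·(1/12) = 65/12.
The best pure response is r3 with expected payoff 65/12.

65/12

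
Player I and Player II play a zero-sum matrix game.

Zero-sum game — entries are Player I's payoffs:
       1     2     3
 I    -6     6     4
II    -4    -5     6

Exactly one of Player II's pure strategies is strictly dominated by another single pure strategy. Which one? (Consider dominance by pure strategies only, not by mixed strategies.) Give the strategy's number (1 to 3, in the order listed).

3

Player II prefers columns that give Player I less. Compare 3 with 1: -6 < 4, -4 < 6.
So 1 strictly dominates 3 for Player II; 3 is strictly dominated.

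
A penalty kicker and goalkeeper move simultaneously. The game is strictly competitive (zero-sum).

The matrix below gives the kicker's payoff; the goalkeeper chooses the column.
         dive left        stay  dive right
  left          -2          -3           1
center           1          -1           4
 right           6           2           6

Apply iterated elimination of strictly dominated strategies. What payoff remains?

2

Column dive left is strictly dominated by stay for the goalkeeper (-3<-2, -1<1, 2<6); eliminate dive left.
Column dive right is strictly dominated by stay for the goalkeeper (-3<1, -1<4, 2<6); eliminate dive right.
Row center is strictly dominated by row right (2>-1); eliminate center.
Row left is strictly dominated by row right (2>-3); eliminate left.
Only (right, stay) remains, with payoff 2.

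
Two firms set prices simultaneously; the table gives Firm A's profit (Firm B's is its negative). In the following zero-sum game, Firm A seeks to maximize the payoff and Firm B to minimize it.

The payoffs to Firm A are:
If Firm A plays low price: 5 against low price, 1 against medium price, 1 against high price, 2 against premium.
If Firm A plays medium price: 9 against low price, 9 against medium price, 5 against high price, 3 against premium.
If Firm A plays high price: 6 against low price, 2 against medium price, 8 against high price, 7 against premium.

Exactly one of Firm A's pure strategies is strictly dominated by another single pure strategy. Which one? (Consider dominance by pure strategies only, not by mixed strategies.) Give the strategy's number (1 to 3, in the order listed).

1

Compare low price with medium price: 9 > 5, 9 > 1, 5 > 1, 3 > 2.
So medium price strictly dominates low price for Firm A; low price is strictly dominated.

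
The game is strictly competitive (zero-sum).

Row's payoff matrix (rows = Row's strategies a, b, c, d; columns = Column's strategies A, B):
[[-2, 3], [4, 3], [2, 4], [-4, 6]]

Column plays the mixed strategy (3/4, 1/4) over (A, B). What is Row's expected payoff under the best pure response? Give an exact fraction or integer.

15/4

a: (-2)·(3/4) + (3)·(1/4) = -3/4.
b: (4)·(3/4) + (3)·(1/4) = 15/4.
c: (2)·(3/4) + (4)·(1/4) = 5/2.
d: (-4)·(3/4) + (6)·(1/4) = -3/2.
The best pure response is b with expected payoff 15/4.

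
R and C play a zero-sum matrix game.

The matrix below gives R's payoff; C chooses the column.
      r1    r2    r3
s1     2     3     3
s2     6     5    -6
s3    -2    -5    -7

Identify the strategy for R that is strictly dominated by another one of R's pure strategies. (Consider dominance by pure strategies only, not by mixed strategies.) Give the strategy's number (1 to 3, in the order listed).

3

Compare s3 with s1: 2 > -2, 3 > -5, 3 > -7.
So s1 strictly dominates s3 for R; s3 is strictly dominated.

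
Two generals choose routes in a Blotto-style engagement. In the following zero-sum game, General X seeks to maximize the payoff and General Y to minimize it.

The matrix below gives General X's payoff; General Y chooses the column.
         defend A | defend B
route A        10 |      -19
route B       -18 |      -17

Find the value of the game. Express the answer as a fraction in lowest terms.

Row minima are -19 and -18, so General X's maximin is -18; column maxima are 10 and -17, so General Y's minimax is -17. These differ, so the equilibrium is in mixed strategies.
Let General X play route A with probability p. General Y is indifferent when 10p − 18(1−p) = −19p − 17(1−p), giving p = 1/30.
Let General Y play defend A with probability q. General X is indifferent when 10q − 19(1−q) = −18q − 17(1−q), giving q = 1/15.
The value is 10·(1/15) + (-19)·(14/15) = -256/15.

-256/15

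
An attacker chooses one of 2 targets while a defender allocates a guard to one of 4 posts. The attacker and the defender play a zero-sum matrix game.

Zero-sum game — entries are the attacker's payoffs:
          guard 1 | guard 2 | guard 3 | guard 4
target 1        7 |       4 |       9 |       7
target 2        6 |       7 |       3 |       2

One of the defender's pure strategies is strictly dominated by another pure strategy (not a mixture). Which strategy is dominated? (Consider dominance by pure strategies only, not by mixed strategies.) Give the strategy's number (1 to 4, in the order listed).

3

The defender prefers columns that give the attacker less. Compare guard 3 with guard 4: 7 < 9, 2 < 3.
So guard 4 strictly dominates guard 3 for the defender; guard 3 is strictly dominated.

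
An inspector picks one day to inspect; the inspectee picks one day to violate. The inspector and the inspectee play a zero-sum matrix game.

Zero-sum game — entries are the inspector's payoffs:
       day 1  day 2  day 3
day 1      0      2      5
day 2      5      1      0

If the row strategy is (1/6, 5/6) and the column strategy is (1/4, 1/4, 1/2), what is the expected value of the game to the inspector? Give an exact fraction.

Against (1/4, 1/4, 1/2), each row's expected payoff is day 1: 3; day 2: 3/2.
Taking the (1/6, 5/6)-weighted average: (1/6)·(3) + (5/6)·(3/2) = 7/4.

7/4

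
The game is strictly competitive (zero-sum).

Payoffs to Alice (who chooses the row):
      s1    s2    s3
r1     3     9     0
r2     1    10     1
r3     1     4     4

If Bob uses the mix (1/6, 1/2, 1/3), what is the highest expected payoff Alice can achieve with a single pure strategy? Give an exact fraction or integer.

r1: (3)·(1/6) + (9)·(1/2) + (0)·(1/3) = 5.
r2: (1)·(1/6) + (10)·(1/2) + (1)·(1/3) = 11/2.
r3: (1)·(1/6) + (4)·(1/2) + (4)·(1/3) = 7/2.
The best pure response is r2 with expected payoff 11/2.

11/2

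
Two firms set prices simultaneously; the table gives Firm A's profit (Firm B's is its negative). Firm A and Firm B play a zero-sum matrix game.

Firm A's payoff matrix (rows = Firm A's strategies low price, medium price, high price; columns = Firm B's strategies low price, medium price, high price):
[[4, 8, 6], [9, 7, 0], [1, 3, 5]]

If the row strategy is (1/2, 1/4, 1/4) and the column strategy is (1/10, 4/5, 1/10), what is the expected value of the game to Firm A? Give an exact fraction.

243/40

Against (1/10, 4/5, 1/10), each row's expected payoff is low price: 37/5; medium price: 13/2; high price: 3.
Taking the (1/2, 1/4, 1/4)-weighted average: (1/2)·(37/5) + (1/4)·(13/2) + (1/4)·(3) = 243/40.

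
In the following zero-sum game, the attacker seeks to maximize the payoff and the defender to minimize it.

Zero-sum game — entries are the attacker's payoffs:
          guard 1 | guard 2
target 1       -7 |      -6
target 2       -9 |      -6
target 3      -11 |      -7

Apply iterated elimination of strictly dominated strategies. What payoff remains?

Row target 3 is strictly dominated by row target 1 (-7>-11, -6>-7); eliminate target 3.
Column guard 2 is strictly dominated by guard 1 for the defender (-7<-6, -9<-6); eliminate guard 2.
Row target 2 is strictly dominated by row target 1 (-7>-9); eliminate target 2.
Only (target 1, guard 1) remains, with payoff -7.

-7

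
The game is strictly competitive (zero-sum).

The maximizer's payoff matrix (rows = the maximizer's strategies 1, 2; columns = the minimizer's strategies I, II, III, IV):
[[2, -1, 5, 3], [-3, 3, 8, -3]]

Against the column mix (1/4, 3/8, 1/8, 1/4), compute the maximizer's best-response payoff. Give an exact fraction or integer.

3/2

1: (2)·(1/4) + (-1)·(3/8) + (5)·(1/8) + (3)·(1/4) = 3/2.
2: (-3)·(1/4) + (3)·(3/8) + (8)·(1/8) + (-3)·(1/4) = 5/8.
The best pure response is 1 with expected payoff 3/2.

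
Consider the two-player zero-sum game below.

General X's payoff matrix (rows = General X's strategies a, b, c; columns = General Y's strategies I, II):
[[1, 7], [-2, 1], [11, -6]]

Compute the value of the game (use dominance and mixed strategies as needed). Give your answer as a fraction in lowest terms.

Row b is strictly dominated by row a, so General X never plays it.
The remaining 2×2 game on (a, c) × (I, II) has no saddle point. Let General X play a with probability p; indifference gives p + 11(1−p) = 7p − 6(1−p), so p = 17/23.
Similarly General Y's optimal q on I is 13/23, and the value is 1·(13/23) + (7)·(10/23) = 83/23.

83/23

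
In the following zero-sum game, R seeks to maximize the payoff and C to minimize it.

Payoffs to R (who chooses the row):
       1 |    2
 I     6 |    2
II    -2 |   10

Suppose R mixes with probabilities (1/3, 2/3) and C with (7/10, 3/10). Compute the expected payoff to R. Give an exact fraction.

Against (7/10, 3/10), each row's expected payoff is I: 24/5; II: 8/5.
Taking the (1/3, 2/3)-weighted average: (1/3)·(24/5) + (2/3)·(8/5) = 8/3.

8/3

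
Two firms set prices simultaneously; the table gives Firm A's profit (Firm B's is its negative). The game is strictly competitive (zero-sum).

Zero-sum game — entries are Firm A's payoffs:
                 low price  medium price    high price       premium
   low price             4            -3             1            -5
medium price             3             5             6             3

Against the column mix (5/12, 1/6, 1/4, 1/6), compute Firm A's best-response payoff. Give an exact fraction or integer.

low price: (4)·(5/12) + (-3)·(1/6) + (1)·(1/4) + (-5)·(1/6) = 7/12.
medium price: (3)·(5/12) + (5)·(1/6) + (6)·(1/4) + (3)·(1/6) = 49/12.
The best pure response is medium price with expected payoff 49/12.

49/12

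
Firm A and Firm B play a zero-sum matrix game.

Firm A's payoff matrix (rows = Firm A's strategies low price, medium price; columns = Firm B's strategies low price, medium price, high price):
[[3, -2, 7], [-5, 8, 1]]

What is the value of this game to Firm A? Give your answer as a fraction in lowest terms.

Column high price is strictly dominated by low price for Firm B (it gives Firm A more in every row).
The remaining 2×2 game on (low price, medium price) × (low price, medium price) has no saddle point. Let Firm A play low price with probability p; indifference gives 3p − 5(1−p) = −2p + 8(1−p), so p = 13/18.
Similarly Firm B's optimal q on low price is 5/9, and the value is 3·(5/9) + (-2)·(4/9) = 7/9.

7/9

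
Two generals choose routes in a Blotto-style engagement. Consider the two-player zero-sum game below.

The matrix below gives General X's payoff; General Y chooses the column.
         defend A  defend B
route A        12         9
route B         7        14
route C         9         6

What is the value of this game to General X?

21/2

Row route C is strictly dominated by row route A, so General X never plays it.
The remaining 2×2 game on (route A, route B) × (defend A, defend B) has no saddle point. Let General X play route A with probability p; indifference gives 12p + 7(1−p) = 9p + 14(1−p), so p = 7/10.
Similarly General Y's optimal q on defend A is 1/2, and the value is 12·(1/2) + (9)·(1/2) = 21/2.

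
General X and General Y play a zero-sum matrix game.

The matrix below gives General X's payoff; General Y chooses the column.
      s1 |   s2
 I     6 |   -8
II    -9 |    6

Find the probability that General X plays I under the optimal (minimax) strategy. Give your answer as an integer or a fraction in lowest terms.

Row minima are -8 and -9, so General X's maximin is -8; column maxima are 6 and 6, so General Y's minimax is 6. These differ, so the equilibrium is in mixed strategies.
Let General X play I with probability p. General Y is indifferent when 6p − 9(1−p) = −8p + 6(1−p), giving p = 15/29.

15/29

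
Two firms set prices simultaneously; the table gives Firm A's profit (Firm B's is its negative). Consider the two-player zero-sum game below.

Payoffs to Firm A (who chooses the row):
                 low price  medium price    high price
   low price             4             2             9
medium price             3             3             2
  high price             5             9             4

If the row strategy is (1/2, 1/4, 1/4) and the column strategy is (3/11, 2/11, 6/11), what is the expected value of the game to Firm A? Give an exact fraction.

56/11

Against (3/11, 2/11, 6/11), each row's expected payoff is low price: 70/11; medium price: 27/11; high price: 57/11.
Taking the (1/2, 1/4, 1/4)-weighted average: (1/2)·(70/11) + (1/4)·(27/11) + (1/4)·(57/11) = 56/11.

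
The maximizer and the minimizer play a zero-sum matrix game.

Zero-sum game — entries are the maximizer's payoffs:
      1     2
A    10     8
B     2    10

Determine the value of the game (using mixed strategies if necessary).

Row minima are 8 and 2, so the maximizer's maximin is 8; column maxima are 10 and 10, so the minimizer's minimax is 10. These differ, so the equilibrium is in mixed strategies.
Let the maximizer play A with probability p. The minimizer is indifferent when 10p + 2(1−p) = 8p + 10(1−p), giving p = 4/5.
Let the minimizer play 1 with probability q. The maximizer is indifferent when 10q + 8(1−q) = 2q + 10(1−q), giving q = 1/5.
The value is 10·(1/5) + (8)·(4/5) = 42/5.

42/5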